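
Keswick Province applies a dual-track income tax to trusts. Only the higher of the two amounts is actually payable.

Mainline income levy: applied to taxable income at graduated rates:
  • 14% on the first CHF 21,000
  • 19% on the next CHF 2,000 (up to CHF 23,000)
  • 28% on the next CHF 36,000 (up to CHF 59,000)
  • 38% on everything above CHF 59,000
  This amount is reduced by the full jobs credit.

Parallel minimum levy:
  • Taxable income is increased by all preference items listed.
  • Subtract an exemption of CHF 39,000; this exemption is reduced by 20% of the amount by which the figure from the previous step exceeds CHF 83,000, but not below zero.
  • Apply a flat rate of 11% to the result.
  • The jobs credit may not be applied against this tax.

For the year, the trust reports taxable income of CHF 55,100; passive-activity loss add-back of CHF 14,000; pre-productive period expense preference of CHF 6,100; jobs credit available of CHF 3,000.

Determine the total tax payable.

Parallel minimum levy:
  Adjusted income: CHF 55,100 + CHF 14,000 + CHF 6,100 = CHF 75,200
  Exemption: CHF 75,200 ≤ CHF 83,000, so full CHF 39,000 applies
  Base: CHF 75,200 − CHF 39,000 = CHF 36,200
  CHF 36,200 × 11% = CHF 3,982

Mainline income levy:
  CHF 21,000 × 14% = CHF 2,940
  CHF 2,000 × 19% = CHF 380
  CHF 32,100 × 28% = CHF 8,988
  → CHF 12,308
  Less jobs credit CHF 3,000 → CHF 9,308

CHF 9,308 > CHF 3,982, so the mainline income levy governs.

CHF 9,308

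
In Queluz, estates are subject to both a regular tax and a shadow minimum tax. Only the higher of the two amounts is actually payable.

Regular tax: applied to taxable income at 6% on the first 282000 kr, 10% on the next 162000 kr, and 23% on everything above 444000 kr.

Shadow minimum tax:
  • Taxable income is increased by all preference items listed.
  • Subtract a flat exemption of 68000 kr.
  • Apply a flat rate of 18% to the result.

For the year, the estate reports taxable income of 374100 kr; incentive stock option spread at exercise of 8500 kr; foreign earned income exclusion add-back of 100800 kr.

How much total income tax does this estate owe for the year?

74772 kr

Regular tax:
  282000 kr × 6% = 16920 kr
  92100 kr × 10% = 9210 kr
  → 26130 kr

Shadow minimum tax:
  Adjusted income: 374100 kr + 8500 kr + 100800 kr = 483400 kr
  Less exemption 68000 kr → base 415400 kr
  415400 kr × 18% = 74772 kr

74772 kr > 26130 kr, so the shadow minimum tax is the binding amount.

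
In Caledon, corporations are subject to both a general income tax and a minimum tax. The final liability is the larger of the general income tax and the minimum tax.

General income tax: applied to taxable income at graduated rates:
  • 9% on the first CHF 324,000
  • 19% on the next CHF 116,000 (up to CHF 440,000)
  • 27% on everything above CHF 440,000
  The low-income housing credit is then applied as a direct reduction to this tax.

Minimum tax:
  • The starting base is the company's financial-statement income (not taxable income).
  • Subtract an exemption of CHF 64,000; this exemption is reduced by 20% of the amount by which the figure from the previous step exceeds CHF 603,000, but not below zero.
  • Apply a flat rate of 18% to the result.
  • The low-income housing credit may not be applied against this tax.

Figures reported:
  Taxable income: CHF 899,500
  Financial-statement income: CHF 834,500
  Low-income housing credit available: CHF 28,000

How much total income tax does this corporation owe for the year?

CHF 147,265

Minimum tax:
  Base (financial-statement income): CHF 834,500
  Exemption: CHF 64,000 − 20% × (CHF 834,500 − CHF 603,000) = CHF 64,000 − CHF 46,300 = CHF 17,700
  Base: CHF 834,500 − CHF 17,700 = CHF 816,800
  CHF 816,800 × 18% = CHF 147,024

General income tax:
  CHF 324,000 × 9% = CHF 29,160
  CHF 116,000 × 19% = CHF 22,040
  CHF 459,500 × 27% = CHF 124,065
  → CHF 175,265
  Less low-income housing credit CHF 28,000 → CHF 147,265

CHF 147,265 > CHF 147,024, so the general income tax governs.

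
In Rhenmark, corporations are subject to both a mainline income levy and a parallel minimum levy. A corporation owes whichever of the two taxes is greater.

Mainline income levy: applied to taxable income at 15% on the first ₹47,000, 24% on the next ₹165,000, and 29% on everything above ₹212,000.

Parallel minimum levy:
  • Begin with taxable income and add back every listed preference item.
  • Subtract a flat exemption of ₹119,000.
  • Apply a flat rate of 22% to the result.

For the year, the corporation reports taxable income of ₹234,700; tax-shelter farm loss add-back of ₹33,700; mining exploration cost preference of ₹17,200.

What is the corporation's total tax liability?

₹53,233

Mainline income levy:
  ₹47,000 × 15% = ₹7,050
  ₹165,000 × 24% = ₹39,600
  ₹22,700 × 29% = ₹6,583
  → ₹53,233

Parallel minimum levy:
  Adjusted income: ₹234,700 + ₹33,700 + ₹17,200 = ₹285,600
  Less exemption ₹119,000 → base ₹166,600
  ₹166,600 × 22% = ₹36,652

₹53,233 > ₹36,652, so the mainline income levy governs.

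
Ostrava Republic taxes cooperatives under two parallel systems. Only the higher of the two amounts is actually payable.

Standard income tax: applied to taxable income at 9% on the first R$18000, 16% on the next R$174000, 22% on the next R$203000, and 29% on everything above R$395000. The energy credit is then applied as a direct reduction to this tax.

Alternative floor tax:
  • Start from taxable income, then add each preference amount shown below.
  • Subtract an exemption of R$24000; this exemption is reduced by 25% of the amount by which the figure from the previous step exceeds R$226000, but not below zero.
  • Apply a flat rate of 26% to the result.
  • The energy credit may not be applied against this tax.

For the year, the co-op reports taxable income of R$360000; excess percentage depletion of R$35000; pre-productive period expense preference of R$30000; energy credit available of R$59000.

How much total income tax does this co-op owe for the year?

R$110500

Alternative floor tax:
  Adjusted income: R$360000 + R$35000 + R$30000 = R$425000
  Exemption: 25% × (R$425000 − R$226000) = R$49750 ≥ R$24000, so the exemption is fully phased out
  Base: R$425000 − R$0 = R$425000
  R$425000 × 26% = R$110500

Standard income tax:
  R$18000 × 9% = R$1620
  R$174000 × 16% = R$27840
  R$168000 × 22% = R$36960
  → R$66420
  Less energy credit R$59000 → R$7420

R$110500 > R$7420, so the alternative floor tax is the binding amount.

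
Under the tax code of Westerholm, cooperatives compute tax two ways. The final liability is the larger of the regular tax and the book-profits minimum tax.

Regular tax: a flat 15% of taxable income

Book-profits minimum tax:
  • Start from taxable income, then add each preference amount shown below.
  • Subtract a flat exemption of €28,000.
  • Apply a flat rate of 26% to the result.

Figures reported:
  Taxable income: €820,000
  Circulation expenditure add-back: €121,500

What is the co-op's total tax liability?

Regular tax:
  €820,000 × 15% = €123,000

Book-profits minimum tax:
  Adjusted income: €820,000 + €121,500 = €941,500
  Less exemption €28,000 → base €913,500
  €913,500 × 26% = €237,510

€237,510 > €123,000, so the book-profits minimum tax is the binding amount.

€237,510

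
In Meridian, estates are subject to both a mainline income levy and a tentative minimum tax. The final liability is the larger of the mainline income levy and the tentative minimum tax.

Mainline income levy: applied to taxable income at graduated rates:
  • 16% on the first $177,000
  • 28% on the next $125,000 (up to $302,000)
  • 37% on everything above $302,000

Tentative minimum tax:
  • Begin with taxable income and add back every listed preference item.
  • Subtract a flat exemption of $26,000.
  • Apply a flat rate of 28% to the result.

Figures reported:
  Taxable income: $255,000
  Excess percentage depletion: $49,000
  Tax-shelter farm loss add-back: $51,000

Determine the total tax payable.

$92,120

Mainline income levy:
  $177,000 × 16% = $28,320
  $78,000 × 28% = $21,840
  → $50,160

Tentative minimum tax:
  Adjusted income: $255,000 + $49,000 + $51,000 = $355,000
  Less exemption $26,000 → base $329,000
  $329,000 × 28% = $92,120

$92,120 > $50,160, so the tentative minimum tax is the binding amount.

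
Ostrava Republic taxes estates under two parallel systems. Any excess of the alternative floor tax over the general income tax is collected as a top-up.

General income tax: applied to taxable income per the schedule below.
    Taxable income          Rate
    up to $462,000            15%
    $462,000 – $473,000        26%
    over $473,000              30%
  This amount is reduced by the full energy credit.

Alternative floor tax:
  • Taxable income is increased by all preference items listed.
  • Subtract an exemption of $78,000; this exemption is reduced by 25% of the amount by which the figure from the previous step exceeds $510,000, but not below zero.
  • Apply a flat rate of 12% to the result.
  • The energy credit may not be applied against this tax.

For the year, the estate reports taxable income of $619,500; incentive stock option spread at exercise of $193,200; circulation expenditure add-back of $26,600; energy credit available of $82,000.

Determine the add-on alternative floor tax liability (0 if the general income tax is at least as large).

General income tax:
  $462,000 × 15% = $69,300
  $11,000 × 26% = $2,860
  $146,500 × 30% = $43,950
  → $116,110
  Less energy credit $82,000 → $34,110

Alternative floor tax:
  Adjusted income: $619,500 + $193,200 + $26,600 = $839,300
  Exemption: 25% × ($839,300 − $510,000) = $82,325 ≥ $78,000, so the exemption is fully phased out
  Base: $839,300 − $0 = $839,300
  $839,300 × 12% = $100,716

Excess of alternative floor tax over general income tax: $100,716 − $34,110 = $66,606.

$66,606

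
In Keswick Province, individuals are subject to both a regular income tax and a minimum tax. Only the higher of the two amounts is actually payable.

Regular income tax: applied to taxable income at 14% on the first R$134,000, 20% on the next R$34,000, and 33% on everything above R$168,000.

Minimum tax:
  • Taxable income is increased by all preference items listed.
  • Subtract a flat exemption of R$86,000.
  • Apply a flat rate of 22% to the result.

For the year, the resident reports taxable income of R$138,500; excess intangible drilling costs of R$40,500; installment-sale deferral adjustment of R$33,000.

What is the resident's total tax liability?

R$27,720

Regular income tax:
  R$134,000 × 14% = R$18,760
  R$4,500 × 20% = R$900
  → R$19,660

Minimum tax:
  Adjusted income: R$138,500 + R$40,500 + R$33,000 = R$212,000
  Less exemption R$86,000 → base R$126,000
  R$126,000 × 22% = R$27,720

R$27,720 > R$19,660, so the minimum tax is the binding amount.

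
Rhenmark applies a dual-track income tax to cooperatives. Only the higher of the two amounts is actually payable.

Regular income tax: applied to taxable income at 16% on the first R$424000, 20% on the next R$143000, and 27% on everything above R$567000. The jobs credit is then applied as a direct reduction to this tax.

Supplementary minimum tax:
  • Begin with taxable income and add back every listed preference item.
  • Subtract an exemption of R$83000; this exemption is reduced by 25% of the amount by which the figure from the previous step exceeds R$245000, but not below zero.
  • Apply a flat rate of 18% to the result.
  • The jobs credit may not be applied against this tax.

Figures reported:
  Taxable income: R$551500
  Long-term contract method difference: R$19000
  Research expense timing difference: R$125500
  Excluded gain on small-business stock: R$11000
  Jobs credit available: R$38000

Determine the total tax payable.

R$127260

Regular income tax:
  R$424000 × 16% = R$67840
  R$127500 × 20% = R$25500
  → R$93340
  Less jobs credit R$38000 → R$55340

Supplementary minimum tax:
  Adjusted income: R$551500 + R$19000 + R$125500 + R$11000 = R$707000
  Exemption: 25% × (R$707000 − R$245000) = R$115500 ≥ R$83000, so the exemption is fully phased out
  Base: R$707000 − R$0 = R$707000
  R$707000 × 18% = R$127260

R$127260 > R$55340, so the supplementary minimum tax is the binding amount.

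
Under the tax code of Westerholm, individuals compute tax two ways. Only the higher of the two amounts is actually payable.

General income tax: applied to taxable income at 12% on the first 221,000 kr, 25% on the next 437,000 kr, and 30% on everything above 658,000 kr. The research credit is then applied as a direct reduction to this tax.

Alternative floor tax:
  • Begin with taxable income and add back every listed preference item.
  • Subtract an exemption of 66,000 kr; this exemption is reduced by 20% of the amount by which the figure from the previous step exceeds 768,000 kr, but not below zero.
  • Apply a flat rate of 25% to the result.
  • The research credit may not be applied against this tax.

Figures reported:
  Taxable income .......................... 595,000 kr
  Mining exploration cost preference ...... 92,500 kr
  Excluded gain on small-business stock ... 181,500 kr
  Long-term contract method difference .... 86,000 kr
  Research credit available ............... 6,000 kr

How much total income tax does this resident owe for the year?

231,600 kr

Alternative floor tax:
  Adjusted income: 595,000 kr + 92,500 kr + 181,500 kr + 86,000 kr = 955,000 kr
  Exemption: 66,000 kr − 20% × (955,000 kr − 768,000 kr) = 66,000 kr − 37,400 kr = 28,600 kr
  Base: 955,000 kr − 28,600 kr = 926,400 kr
  926,400 kr × 25% = 231,600 kr

General income tax:
  221,000 kr × 12% = 26,520 kr
  374,000 kr × 25% = 93,500 kr
  → 120,020 kr
  Less research credit 6,000 kr → 114,020 kr

231,600 kr > 114,020 kr, so the alternative floor tax is the binding amount.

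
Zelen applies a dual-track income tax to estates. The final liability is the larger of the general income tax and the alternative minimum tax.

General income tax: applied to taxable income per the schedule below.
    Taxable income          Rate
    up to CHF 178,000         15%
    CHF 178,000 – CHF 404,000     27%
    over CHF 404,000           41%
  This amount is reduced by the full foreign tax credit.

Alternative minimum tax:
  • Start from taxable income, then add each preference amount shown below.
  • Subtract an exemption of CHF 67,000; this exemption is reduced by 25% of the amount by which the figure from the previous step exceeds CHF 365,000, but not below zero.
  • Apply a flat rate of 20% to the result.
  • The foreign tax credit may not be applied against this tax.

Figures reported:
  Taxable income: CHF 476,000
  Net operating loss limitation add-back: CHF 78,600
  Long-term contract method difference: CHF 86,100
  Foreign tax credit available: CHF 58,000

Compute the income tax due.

CHF 128,140

General income tax:
  CHF 178,000 × 15% = CHF 26,700
  CHF 226,000 × 27% = CHF 61,020
  CHF 72,000 × 41% = CHF 29,520
  → CHF 117,240
  Less foreign tax credit CHF 58,000 → CHF 59,240

Alternative minimum tax:
  Adjusted income: CHF 476,000 + CHF 78,600 + CHF 86,100 = CHF 640,700
  Exemption: 25% × (CHF 640,700 − CHF 365,000) = CHF 68,925 ≥ CHF 67,000, so the exemption is fully phased out
  Base: CHF 640,700 − CHF 0 = CHF 640,700
  CHF 640,700 × 20% = CHF 128,140

CHF 128,140 > CHF 59,240, so the alternative minimum tax is the binding amount.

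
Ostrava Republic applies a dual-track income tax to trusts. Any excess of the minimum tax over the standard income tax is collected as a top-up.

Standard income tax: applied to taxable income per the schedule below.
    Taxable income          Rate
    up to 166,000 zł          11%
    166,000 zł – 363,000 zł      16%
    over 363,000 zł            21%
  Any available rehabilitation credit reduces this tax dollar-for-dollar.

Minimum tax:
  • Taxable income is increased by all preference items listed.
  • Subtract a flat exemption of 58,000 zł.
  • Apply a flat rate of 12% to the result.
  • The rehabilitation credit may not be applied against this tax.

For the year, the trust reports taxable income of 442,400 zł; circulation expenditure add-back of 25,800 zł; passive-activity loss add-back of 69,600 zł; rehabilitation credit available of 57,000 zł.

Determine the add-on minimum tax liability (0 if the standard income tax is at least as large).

Minimum tax:
  Adjusted income: 442,400 zł + 25,800 zł + 69,600 zł = 537,800 zł
  Less exemption 58,000 zł → base 479,800 zł
  479,800 zł × 12% = 57,576 zł

Standard income tax:
  166,000 zł × 11% = 18,260 zł
  197,000 zł × 16% = 31,520 zł
  79,400 zł × 21% = 16,674 zł
  → 66,454 zł
  Less rehabilitation credit 57,000 zł → 9,454 zł

Excess of minimum tax over standard income tax: 57,576 zł − 9,454 zł = 48,122 zł.

48,122 zł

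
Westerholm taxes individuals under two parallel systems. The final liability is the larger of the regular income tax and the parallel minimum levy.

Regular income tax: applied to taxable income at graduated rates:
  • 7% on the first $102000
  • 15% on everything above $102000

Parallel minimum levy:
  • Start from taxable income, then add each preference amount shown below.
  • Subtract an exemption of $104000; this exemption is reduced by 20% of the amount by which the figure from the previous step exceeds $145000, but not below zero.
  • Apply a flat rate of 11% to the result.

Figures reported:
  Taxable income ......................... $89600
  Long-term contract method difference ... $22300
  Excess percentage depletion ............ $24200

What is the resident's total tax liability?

$6272

Parallel minimum levy:
  Adjusted income: $89600 + $22300 + $24200 = $136100
  Exemption: $136100 ≤ $145000, so full $104000 applies
  Base: $136100 − $104000 = $32100
  $32100 × 11% = $3531

Regular income tax:
  $89600 × 7% = $6272

$6272 > $3531, so the regular income tax governs.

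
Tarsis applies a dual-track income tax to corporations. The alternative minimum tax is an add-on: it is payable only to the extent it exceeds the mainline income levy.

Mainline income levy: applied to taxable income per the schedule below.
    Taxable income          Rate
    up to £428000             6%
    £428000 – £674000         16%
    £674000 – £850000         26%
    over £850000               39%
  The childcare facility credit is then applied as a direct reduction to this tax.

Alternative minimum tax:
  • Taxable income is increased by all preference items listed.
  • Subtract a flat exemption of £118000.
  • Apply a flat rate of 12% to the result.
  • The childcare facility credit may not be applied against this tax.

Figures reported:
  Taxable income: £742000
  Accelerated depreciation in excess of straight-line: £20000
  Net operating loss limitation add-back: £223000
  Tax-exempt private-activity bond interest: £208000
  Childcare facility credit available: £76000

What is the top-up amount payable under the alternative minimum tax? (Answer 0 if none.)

£122280

Mainline income levy:
  £428000 × 6% = £25680
  £246000 × 16% = £39360
  £68000 × 26% = £17680
  → £82720
  Less childcare facility credit £76000 → £6720

Alternative minimum tax:
  Adjusted income: £742000 + £20000 + £223000 + £208000 = £1193000
  Less exemption £118000 → base £1075000
  £1075000 × 12% = £129000

Excess of alternative minimum tax over mainline income levy: £129000 − £6720 = £122280.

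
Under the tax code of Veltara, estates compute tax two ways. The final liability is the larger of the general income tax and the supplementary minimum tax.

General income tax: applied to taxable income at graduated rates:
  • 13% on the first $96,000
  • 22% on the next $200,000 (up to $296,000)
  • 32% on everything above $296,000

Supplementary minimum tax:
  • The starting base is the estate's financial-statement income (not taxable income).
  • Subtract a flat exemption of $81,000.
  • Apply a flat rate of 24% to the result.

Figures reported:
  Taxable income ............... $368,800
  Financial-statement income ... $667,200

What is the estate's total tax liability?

General income tax:
  $96,000 × 13% = $12,480
  $200,000 × 22% = $44,000
  $72,800 × 32% = $23,296
  → $79,776

Supplementary minimum tax:
  Base (financial-statement income): $667,200
  Less exemption $81,000 → base $586,200
  $586,200 × 24% = $140,688

$140,688 > $79,776, so the supplementary minimum tax is the binding amount.

$140,688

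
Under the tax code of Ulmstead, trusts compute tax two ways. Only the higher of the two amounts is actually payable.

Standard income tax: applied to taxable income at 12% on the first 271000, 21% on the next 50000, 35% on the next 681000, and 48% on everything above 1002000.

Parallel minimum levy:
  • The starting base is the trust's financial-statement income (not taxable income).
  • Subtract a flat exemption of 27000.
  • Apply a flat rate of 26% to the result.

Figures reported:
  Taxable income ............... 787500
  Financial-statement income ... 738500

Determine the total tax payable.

Standard income tax:
  271000 × 12% = 32520
  50000 × 21% = 10500
  466500 × 35% = 163275
  → 206295

Parallel minimum levy:
  Base (financial-statement income): 738500
  Less exemption 27000 → base 711500
  711500 × 26% = 184990

206295 > 184990, so the standard income tax governs.

206295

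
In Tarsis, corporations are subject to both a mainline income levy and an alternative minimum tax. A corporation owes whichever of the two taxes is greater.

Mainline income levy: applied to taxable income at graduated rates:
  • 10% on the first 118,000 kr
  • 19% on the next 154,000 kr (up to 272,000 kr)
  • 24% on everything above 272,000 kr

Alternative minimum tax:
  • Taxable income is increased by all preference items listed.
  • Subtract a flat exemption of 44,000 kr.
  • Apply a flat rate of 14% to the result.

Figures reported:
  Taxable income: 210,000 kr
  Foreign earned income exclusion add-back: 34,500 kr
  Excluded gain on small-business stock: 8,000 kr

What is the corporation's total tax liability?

29,280 kr

Mainline income levy:
  118,000 kr × 10% = 11,800 kr
  92,000 kr × 19% = 17,480 kr
  → 29,280 kr

Alternative minimum tax:
  Adjusted income: 210,000 kr + 34,500 kr + 8,000 kr = 252,500 kr
  Less exemption 44,000 kr → base 208,500 kr
  208,500 kr × 14% = 29,190 kr

29,280 kr > 29,190 kr, so the mainline income levy governs.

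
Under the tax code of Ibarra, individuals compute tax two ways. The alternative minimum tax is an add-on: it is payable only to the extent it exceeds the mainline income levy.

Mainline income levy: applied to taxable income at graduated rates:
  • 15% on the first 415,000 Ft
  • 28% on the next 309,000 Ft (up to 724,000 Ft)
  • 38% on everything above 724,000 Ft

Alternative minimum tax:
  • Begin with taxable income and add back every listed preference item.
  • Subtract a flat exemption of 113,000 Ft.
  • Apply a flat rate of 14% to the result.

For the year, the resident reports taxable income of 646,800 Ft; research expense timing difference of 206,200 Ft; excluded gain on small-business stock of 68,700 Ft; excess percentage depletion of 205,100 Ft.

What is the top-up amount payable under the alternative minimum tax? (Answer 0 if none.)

14,778 Ft

Mainline income levy:
  415,000 Ft × 15% = 62,250 Ft
  231,800 Ft × 28% = 64,904 Ft
  → 127,154 Ft

Alternative minimum tax:
  Adjusted income: 646,800 Ft + 206,200 Ft + 68,700 Ft + 205,100 Ft = 1,126,800 Ft
  Less exemption 113,000 Ft → base 1,013,800 Ft
  1,013,800 Ft × 14% = 141,932 Ft

Excess of alternative minimum tax over mainline income levy: 141,932 Ft − 127,154 Ft = 14,778 Ft.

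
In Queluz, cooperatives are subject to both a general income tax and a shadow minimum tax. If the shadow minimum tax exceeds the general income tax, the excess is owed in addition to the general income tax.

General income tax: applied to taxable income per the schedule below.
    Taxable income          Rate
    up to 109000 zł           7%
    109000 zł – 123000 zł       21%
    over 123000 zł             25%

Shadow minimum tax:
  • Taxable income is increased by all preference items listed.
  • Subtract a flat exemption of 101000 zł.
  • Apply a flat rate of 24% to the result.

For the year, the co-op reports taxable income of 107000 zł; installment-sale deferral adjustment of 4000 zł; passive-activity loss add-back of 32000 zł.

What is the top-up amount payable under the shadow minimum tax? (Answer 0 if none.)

2590 zł

General income tax:
  107000 zł × 7% = 7490 zł

Shadow minimum tax:
  Adjusted income: 107000 zł + 4000 zł + 32000 zł = 143000 zł
  Less exemption 101000 zł → base 42000 zł
  42000 zł × 24% = 10080 zł

Excess of shadow minimum tax over general income tax: 10080 zł − 7490 zł = 2590 zł.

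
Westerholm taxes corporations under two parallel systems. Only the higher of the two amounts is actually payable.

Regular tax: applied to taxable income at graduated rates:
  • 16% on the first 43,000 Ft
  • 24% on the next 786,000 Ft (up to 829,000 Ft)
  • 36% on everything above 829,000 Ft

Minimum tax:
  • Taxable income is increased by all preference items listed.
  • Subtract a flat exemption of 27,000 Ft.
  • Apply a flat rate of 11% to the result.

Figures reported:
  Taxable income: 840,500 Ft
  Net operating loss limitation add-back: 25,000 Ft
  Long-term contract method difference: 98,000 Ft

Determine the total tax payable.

199,660 Ft

Minimum tax:
  Adjusted income: 840,500 Ft + 25,000 Ft + 98,000 Ft = 963,500 Ft
  Less exemption 27,000 Ft → base 936,500 Ft
  936,500 Ft × 11% = 103,015 Ft

Regular tax:
  43,000 Ft × 16% = 6,880 Ft
  786,000 Ft × 24% = 188,640 Ft
  11,500 Ft × 36% = 4,140 Ft
  → 199,660 Ft

199,660 Ft > 103,015 Ft, so the regular tax governs.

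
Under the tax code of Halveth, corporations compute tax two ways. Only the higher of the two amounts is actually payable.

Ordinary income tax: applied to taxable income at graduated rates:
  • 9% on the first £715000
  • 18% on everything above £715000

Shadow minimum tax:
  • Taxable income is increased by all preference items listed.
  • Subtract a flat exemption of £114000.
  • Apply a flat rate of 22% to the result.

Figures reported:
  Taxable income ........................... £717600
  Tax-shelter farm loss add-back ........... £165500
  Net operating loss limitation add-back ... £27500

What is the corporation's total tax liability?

£175252

Shadow minimum tax:
  Adjusted income: £717600 + £165500 + £27500 = £910600
  Less exemption £114000 → base £796600
  £796600 × 22% = £175252

Ordinary income tax:
  £715000 × 9% = £64350
  £2600 × 18% = £468
  → £64818

£175252 > £64818, so the shadow minimum tax is the binding amount.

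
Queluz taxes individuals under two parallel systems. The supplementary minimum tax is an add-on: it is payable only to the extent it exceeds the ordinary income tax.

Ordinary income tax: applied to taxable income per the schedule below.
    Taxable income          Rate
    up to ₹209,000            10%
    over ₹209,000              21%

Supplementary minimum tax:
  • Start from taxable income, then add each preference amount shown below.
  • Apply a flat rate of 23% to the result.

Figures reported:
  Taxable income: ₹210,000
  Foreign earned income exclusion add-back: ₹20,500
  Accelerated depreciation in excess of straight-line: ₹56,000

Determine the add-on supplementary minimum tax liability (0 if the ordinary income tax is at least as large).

₹44,785

Ordinary income tax:
  ₹209,000 × 10% = ₹20,900
  ₹1,000 × 21% = ₹210
  → ₹21,110

Supplementary minimum tax:
  Adjusted income: ₹210,000 + ₹20,500 + ₹56,000 = ₹286,500
  ₹286,500 × 23% = ₹65,895

Excess of supplementary minimum tax over ordinary income tax: ₹65,895 − ₹21,110 = ₹44,785.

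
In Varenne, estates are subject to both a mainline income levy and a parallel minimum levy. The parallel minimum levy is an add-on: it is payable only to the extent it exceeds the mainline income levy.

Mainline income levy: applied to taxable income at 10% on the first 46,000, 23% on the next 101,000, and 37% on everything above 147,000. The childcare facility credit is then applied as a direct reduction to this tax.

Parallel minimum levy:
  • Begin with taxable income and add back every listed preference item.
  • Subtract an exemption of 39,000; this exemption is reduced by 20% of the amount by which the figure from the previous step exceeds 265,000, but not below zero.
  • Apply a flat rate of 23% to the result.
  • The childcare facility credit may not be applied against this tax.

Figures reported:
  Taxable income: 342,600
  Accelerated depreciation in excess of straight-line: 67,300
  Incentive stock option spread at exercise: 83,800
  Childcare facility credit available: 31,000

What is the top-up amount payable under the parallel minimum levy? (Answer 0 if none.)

Parallel minimum levy:
  Adjusted income: 342,600 + 67,300 + 83,800 = 493,700
  Exemption: 20% × (493,700 − 265,000) = 45,740 ≥ 39,000, so the exemption is fully phased out
  Base: 493,700 − 0 = 493,700
  493,700 × 23% = 113,551

Mainline income levy:
  46,000 × 10% = 4,600
  101,000 × 23% = 23,230
  195,600 × 37% = 72,372
  → 100,202
  Less childcare facility credit 31,000 → 69,202

Excess of parallel minimum levy over mainline income levy: 113,551 − 69,202 = 44,349.

44,349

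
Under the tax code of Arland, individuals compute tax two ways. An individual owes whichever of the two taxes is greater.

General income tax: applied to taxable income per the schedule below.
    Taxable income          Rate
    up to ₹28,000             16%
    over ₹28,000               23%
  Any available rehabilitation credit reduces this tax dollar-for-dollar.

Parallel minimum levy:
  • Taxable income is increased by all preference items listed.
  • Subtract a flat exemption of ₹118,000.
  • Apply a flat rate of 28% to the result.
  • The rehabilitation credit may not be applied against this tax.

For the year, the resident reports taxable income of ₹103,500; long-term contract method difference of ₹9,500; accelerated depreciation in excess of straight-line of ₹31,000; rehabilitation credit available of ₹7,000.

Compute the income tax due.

₹14,845

Parallel minimum levy:
  Adjusted income: ₹103,500 + ₹9,500 + ₹31,000 = ₹144,000
  Less exemption ₹118,000 → base ₹26,000
  ₹26,000 × 28% = ₹7,280

General income tax:
  ₹28,000 × 16% = ₹4,480
  ₹75,500 × 23% = ₹17,365
  → ₹21,845
  Less rehabilitation credit ₹7,000 → ₹14,845

₹14,845 > ₹7,280, so the general income tax governs.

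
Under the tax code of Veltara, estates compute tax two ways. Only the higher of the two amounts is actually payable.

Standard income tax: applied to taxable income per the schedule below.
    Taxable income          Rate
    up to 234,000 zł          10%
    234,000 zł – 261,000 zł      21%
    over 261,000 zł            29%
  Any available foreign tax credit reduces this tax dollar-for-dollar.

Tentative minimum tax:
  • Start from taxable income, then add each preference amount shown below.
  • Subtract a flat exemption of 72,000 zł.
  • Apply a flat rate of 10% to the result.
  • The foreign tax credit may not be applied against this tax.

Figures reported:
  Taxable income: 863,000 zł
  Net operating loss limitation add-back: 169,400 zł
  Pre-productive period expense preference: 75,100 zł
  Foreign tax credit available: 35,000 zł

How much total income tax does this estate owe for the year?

168,650 zł

Tentative minimum tax:
  Adjusted income: 863,000 zł + 169,400 zł + 75,100 zł = 1,107,500 zł
  Less exemption 72,000 zł → base 1,035,500 zł
  1,035,500 zł × 10% = 103,550 zł

Standard income tax:
  234,000 zł × 10% = 23,400 zł
  27,000 zł × 21% = 5,670 zł
  602,000 zł × 29% = 174,580 zł
  → 203,650 zł
  Less foreign tax credit 35,000 zł → 168,650 zł

168,650 zł > 103,550 zł, so the standard income tax governs.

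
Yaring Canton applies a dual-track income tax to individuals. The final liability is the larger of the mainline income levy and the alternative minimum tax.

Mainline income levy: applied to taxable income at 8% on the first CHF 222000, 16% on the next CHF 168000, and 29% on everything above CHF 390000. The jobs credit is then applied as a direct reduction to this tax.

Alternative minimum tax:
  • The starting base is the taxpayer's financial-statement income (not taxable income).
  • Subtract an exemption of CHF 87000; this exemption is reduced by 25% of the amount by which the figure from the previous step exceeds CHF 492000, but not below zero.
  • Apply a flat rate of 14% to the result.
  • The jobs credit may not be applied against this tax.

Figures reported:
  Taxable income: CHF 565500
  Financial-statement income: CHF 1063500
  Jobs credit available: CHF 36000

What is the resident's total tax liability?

Alternative minimum tax:
  Base (financial-statement income): CHF 1063500
  Exemption: 25% × (CHF 1063500 − CHF 492000) = CHF 142875 ≥ CHF 87000, so the exemption is fully phased out
  Base: CHF 1063500 − CHF 0 = CHF 1063500
  CHF 1063500 × 14% = CHF 148890

Mainline income levy:
  CHF 222000 × 8% = CHF 17760
  CHF 168000 × 16% = CHF 26880
  CHF 175500 × 29% = CHF 50895
  → CHF 95535
  Less jobs credit CHF 36000 → CHF 59535

CHF 148890 > CHF 59535, so the alternative minimum tax is the binding amount.

CHF 148890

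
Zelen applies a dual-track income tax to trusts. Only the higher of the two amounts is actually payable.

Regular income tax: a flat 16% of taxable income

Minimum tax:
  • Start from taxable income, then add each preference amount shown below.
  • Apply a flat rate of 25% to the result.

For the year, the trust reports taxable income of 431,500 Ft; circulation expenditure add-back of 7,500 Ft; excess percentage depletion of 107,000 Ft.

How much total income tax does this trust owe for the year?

Minimum tax:
  Adjusted income: 431,500 Ft + 7,500 Ft + 107,000 Ft = 546,000 Ft
  546,000 Ft × 25% = 136,500 Ft

Regular income tax:
  431,500 Ft × 16% = 69,040 Ft

136,500 Ft > 69,040 Ft, so the minimum tax is the binding amount.

136,500 Ft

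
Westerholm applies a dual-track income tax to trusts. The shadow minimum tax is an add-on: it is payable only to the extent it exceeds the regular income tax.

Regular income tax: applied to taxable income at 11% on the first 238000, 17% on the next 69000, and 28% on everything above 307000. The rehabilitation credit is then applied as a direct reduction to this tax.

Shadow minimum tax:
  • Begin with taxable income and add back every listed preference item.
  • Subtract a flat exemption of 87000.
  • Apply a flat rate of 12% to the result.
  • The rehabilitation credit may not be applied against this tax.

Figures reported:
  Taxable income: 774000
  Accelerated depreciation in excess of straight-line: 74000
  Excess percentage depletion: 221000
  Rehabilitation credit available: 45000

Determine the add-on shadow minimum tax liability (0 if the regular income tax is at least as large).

0

Regular income tax:
  238000 × 11% = 26180
  69000 × 17% = 11730
  467000 × 28% = 130760
  → 168670
  Less rehabilitation credit 45000 → 123670

Shadow minimum tax:
  Adjusted income: 774000 + 74000 + 221000 = 1069000
  Less exemption 87000 → base 982000
  982000 × 12% = 117840

117840 ≤ 123670, so no add-on is due.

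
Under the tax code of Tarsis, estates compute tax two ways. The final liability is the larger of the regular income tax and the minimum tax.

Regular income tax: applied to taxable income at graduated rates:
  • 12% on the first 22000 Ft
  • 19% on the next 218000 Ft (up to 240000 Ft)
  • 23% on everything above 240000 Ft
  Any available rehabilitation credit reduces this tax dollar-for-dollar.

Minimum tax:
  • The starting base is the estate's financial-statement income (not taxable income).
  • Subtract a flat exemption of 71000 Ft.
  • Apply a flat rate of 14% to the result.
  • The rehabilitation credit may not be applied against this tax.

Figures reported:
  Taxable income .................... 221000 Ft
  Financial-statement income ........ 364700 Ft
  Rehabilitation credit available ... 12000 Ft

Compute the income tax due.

41118 Ft

Regular income tax:
  22000 Ft × 12% = 2640 Ft
  199000 Ft × 19% = 37810 Ft
  → 40450 Ft
  Less rehabilitation credit 12000 Ft → 28450 Ft

Minimum tax:
  Base (financial-statement income): 364700 Ft
  Less exemption 71000 Ft → base 293700 Ft
  293700 Ft × 14% = 41118 Ft

41118 Ft > 28450 Ft, so the minimum tax is the binding amount.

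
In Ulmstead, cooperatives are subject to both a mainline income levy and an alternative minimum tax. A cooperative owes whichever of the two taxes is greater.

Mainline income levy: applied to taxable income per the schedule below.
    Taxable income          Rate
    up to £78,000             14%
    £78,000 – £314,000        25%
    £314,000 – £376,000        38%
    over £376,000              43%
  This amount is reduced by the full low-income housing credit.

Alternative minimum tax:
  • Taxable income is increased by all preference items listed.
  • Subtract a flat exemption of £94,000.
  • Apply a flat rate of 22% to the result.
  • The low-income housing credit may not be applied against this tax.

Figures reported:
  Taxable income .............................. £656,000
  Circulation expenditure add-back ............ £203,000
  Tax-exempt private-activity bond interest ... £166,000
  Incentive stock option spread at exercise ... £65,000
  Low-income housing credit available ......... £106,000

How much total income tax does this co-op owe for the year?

Alternative minimum tax:
  Adjusted income: £656,000 + £203,000 + £166,000 + £65,000 = £1,090,000
  Less exemption £94,000 → base £996,000
  £996,000 × 22% = £219,120

Mainline income levy:
  £78,000 × 14% = £10,920
  £236,000 × 25% = £59,000
  £62,000 × 38% = £23,560
  £280,000 × 43% = £120,400
  → £213,880
  Less low-income housing credit £106,000 → £107,880

£219,120 > £107,880, so the alternative minimum tax is the binding amount.

£219,120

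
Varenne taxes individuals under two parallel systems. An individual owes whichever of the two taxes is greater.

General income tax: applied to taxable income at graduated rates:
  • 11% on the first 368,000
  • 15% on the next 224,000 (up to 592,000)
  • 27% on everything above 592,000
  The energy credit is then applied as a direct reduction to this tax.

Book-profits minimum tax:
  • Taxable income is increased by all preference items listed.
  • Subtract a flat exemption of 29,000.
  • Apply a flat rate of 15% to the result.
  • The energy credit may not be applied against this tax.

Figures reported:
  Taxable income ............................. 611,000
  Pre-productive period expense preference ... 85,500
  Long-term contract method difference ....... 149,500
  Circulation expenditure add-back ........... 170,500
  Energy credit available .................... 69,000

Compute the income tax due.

General income tax:
  368,000 × 11% = 40,480
  224,000 × 15% = 33,600
  19,000 × 27% = 5,130
  → 79,210
  Less energy credit 69,000 → 10,210

Book-profits minimum tax:
  Adjusted income: 611,000 + 85,500 + 149,500 + 170,500 = 1,016,500
  Less exemption 29,000 → base 987,500
  987,500 × 15% = 148,125

148,125 > 10,210, so the book-profits minimum tax is the binding amount.

148,125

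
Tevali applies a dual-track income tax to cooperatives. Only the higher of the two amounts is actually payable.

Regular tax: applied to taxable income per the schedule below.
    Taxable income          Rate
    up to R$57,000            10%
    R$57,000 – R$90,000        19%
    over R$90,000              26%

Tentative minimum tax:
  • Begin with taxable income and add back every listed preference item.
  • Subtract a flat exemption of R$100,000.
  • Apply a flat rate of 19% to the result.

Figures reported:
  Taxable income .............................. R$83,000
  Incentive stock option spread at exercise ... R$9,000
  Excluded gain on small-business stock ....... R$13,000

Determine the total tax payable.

R$10,640

Tentative minimum tax:
  Adjusted income: R$83,000 + R$9,000 + R$13,000 = R$105,000
  Less exemption R$100,000 → base R$5,000
  R$5,000 × 19% = R$950

Regular tax:
  R$57,000 × 10% = R$5,700
  R$26,000 × 19% = R$4,940
  → R$10,640

R$10,640 > R$950, so the regular tax governs.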